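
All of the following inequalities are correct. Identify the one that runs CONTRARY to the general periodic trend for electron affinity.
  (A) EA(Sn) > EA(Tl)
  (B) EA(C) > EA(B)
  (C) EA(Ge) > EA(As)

(C)

The general trend: electron affinity increases across a period and decreases down a group.
(A) Sn (period 5, group 14) vs Tl (period 6, group 13): the stated order agrees with the simple trend.
(B) C (period 2, group 14) vs B (period 2, group 13): the stated order agrees with the simple trend.
(C) Ge (period 4, group 14) vs As (period 4, group 15): the stated order contradicts the simple trend.
The exception is (C): adding an electron to As's half-filled 4p³ is unfavourable, so Ge (4p²) has the more exothermic EA.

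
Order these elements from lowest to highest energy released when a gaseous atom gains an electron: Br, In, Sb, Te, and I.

In, Sb, Te, I, Br

Br is in period 4, group 17; In is in period 5, group 13; Sb is in period 5, group 15; Te is in period 5, group 16; I is in period 5, group 17.
Electron affinity generally becomes more exothermic across a period toward the halogens and less exothermic down a group.
These span different periods and groups, so the two trends combine.
Sb > In: Sb lies to the right of In in period 5, so the across-period effect alone puts Sb higher.
Te > Sb: Te lies to the right of Sb in period 5, so the across-period effect alone puts Te higher.
I > Te: I lies to the right of Te in period 5, so the across-period effect alone puts I higher.
Br > I: Br sits above I in group 17, so the down-group effect alone puts Br higher.
For reference (kJ/mol): Br 325, In 29, Sb 103, Te 190, I 295.
So from lowest to highest: In < Sb < Te < I < Br.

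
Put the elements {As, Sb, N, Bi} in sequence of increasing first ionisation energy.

Bi < Sb < As < N

N is in period 2, group 15; As is in period 4, group 15; Sb is in period 5, group 15; Bi is in period 6, group 15.
IE₁ increases left→right with effective nuclear charge and decreases top→bottom as the valence shell moves farther out.
All are in group 15, so first ionization energy increases up the group.
So from lowest to highest: Bi < Sb < As < N.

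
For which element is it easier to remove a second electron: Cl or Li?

Cl

The second ionization energy removes an electron from the +1 ion. For each element: Cl⁺ still has 6 valence electrons; Li⁺ is the bare [He] core.
Breaking into a closed-shell core is much more expensive than removing a leftover valence electron — Li has the largest IE_2 here.
Tabulated IE_2 (kJ/mol): Cl 2298, Li 7298.
Hence IE_2: Cl < Li.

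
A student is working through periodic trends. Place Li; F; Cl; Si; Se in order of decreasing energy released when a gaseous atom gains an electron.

Cl > F > Se > Si > Li

Li is in period 2, group 1; F is in period 2, group 17; Si is in period 3, group 14; Cl is in period 3, group 17; Se is in period 4, group 16.
Adding an electron releases more energy for atoms nearer the top right (short of the noble gases).
Here both period and group differ, so the two effects have to be weighed against each other.
Si > Li: the two effects oppose for this pair; the across-period effect wins (134 vs 60 kJ/mol).
Se > Si: period and group pull opposite ways; the across-period shift dominates (195 vs 134 kJ/mol).
F > Se: relative to Se, both the across-period and down-group shifts push F's electron affinity up.
Cl > F: this pair runs against the simple trend — see the exception note.
Note the exception: Cl has a higher electron affinity than F, contrary to the simple trend — F's small 2p subshell makes the incoming electron feel strong e⁻–e⁻ repulsion, so Cl actually releases more energy on gaining an electron.
Tabulated electron affinity (kJ/mol): Li 60, F 328, Si 134, Cl 349, Se 195.
So from highest to lowest: Cl > F > Se > Si > Li.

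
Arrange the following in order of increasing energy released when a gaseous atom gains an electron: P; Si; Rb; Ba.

Si is in period 3, group 14; P is in period 3, group 15; Rb is in period 5, group 1; Ba is in period 6, group 2.
Electron affinity generally becomes more exothermic across a period toward the halogens and less exothermic down a group.
Neither a single period nor a single group — weigh both effects.
Rb > Ba: the two effects oppose for this pair; the down-group effect wins (47 vs 14 kJ/mol).
P > Rb: relative to Rb, both the across-period and down-group shifts push P's electron affinity up.
Si > P: this pair runs against the simple trend — see the exception note.
Note the exception: Si has a higher electron affinity than P, contrary to the simple trend — adding an electron to P's half-filled 3p³ is unfavourable, so Si (3p²) has the more exothermic EA.
Approximate values (kJ/mol): Si 134, P 72, Rb 47, Ba 14.
So from lowest to highest: Ba < Rb < P < Si.

Ba < Rb < P < Si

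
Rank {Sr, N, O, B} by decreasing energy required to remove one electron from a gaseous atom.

N, O, B, Sr

B is in period 2, group 13; N is in period 2, group 15; O is in period 2, group 16; Sr is in period 5, group 2.
Removing the outermost electron gets harder across a period and easier down a group.
Here both period and group differ, so the two effects have to be weighed against each other.
B > Sr: relative to Sr, both the across-period and down-group shifts push B's first ionization energy up.
O > B: O lies to the right of B in period 2, so the across-period effect alone puts O higher.
N > O: this pair runs against the simple trend — see the exception note.
Note the exception: N has a higher first ionization energy than O, contrary to the simple trend — pairing an electron in O's 2p⁴ costs repulsion energy, so O ionizes more easily than half-filled N (2p³).
For reference (kJ/mol): B 801, N 1402, O 1314, Sr 550.
So from highest to lowest: N > O > B > Sr.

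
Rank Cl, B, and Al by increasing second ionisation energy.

Consider each +1 ion: Cl⁺ still has 6 valence electrons; B⁺ still has 2 valence electrons; Al⁺ still has 2 valence electrons.
All are still removing valence electrons, so compare the +1 ions as you would atoms: IE_2 generally rises across a period (higher Z_eff) and falls down a group (larger shell), subject to the usual subshell exceptions.
Valence configurations: Cl⁺ [Ne]3s²3p⁴, B⁺ [He]2s², Al⁺ [Ne]3s².
Tabulated IE_2 (kJ/mol): Cl 2298, B 2427, Al 1817.
So the second ionization energies run Al < Cl < B.

Al < Cl < B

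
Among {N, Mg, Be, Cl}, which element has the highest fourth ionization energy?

IE_4 is the cost of taking one more electron from the +3 cation: N³⁺ still has 2 valence electrons; Mg³⁺ is already 1 electron into the core; Be³⁺ is already 1 electron into the core; Cl³⁺ still has 4 valence electrons.
Breaking into a closed-shell core is much more expensive than removing a leftover valence electron — Mg and Be have the largest IE_4 here.
Valence configurations: N³⁺ [He]2s², Cl³⁺ [Ne]3s²3p².
The numbers (kJ/mol): N 7475, Mg 10543, Be 21007, Cl 5159.
So the fourth ionization energies run Cl < N < Mg < Be.

Be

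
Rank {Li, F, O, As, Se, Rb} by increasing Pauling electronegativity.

Li is in period 2, group 1; O is in period 2, group 16; F is in period 2, group 17; As is in period 4, group 15; Se is in period 4, group 16; Rb is in period 5, group 1.
Electronegativity increases across a period and decreases down a group, tracking effective nuclear charge and atomic size.
These span different periods and groups, so the two trends combine.
Li > Rb: they share group 1; the group trend gives Li the larger value.
As > Li: the two effects oppose for this pair; the across-period effect wins (2.18 vs 0.98).
Se > As: both are in period 4; the period trend gives Se the larger value.
O > Se: O sits above Se in group 16, so the down-group effect alone puts O higher.
F > O: F lies to the right of O in period 2, so the across-period effect alone puts F higher.
Tabulated electronegativity (Pauling): Li 0.98, O 3.44, F 3.98, As 2.18, Se 2.55, Rb 0.82.
So from lowest to highest: Rb < Li < As < Se < O < F.

Rb, Li, As, Se, O, F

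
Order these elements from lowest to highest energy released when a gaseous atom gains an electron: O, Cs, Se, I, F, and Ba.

O is in period 2, group 16; F is in period 2, group 17; Se is in period 4, group 16; I is in period 5, group 17; Cs is in period 6, group 1; Ba is in period 6, group 2.
EA tends to increase across a period and decrease down a group, though the pattern is less regular than for IE or radius.
Here both period and group differ, so the two effects have to be weighed against each other.
Cs > Ba: this pair runs against the simple trend — see the exception note.
O > Cs: both effects reinforce here, so O is clearly the higher of the two.
Se > O: this pair runs against the simple trend — see the exception note.
I > Se: period and group pull opposite ways; the across-period shift dominates (295 vs 195 kJ/mol).
F > I: F sits above I in group 17, so the down-group effect alone puts F higher.
Note the exception: Cs has a higher electron affinity than Ba, contrary to the simple trend — adding an electron to Ba (ns²) has to open a new, higher-energy np subshell, which is unfavourable.
Note the exception: Se has a higher electron affinity than O, contrary to the simple trend — O's compact 2p subshell gives strong electron–electron repulsion on the added electron.
For reference (kJ/mol): O 141, F 328, Se 195, I 295, Cs 46, Ba 14.
So from lowest to highest: Ba < Cs < O < Se < I < F.

Ba, Cs, O, Se, I, F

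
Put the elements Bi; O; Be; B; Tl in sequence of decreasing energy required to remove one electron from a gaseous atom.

Be is in period 2, group 2; B is in period 2, group 13; O is in period 2, group 16; Tl is in period 6, group 13; Bi is in period 6, group 15.
IE₁ increases left→right with effective nuclear charge and decreases top→bottom as the valence shell moves farther out.
These span different periods and groups, so the two trends combine.
Bi > Tl: Bi lies to the right of Tl in period 6, so the across-period effect alone puts Bi higher.
B > Bi: period and group pull opposite ways; the down-group shift dominates (801 vs 703 kJ/mol).
Be > B: this pair runs against the simple trend — see the exception note.
O > Be: both are in period 2; the period trend gives O the larger value.
Note the exception: Be has a higher first ionization energy than B, contrary to the simple trend — removing B's lone 2p electron is easier than breaking Be's filled 2s².
Approximate values (kJ/mol): Be 900, B 801, O 1314, Tl 589, Bi 703.
So from highest to lowest: O > Be > B > Bi > Tl.

O > Be > B > Bi > Tl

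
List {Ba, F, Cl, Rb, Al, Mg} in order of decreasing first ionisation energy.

F is in period 2, group 17; Mg is in period 3, group 2; Al is in period 3, group 13; Cl is in period 3, group 17; Rb is in period 5, group 1; Ba is in period 6, group 2.
IE₁ increases left→right with effective nuclear charge and decreases top→bottom as the valence shell moves farther out.
These span different periods and groups, so the two trends combine.
Ba > Rb: the two effects oppose for this pair; the across-period effect wins (503 vs 403 kJ/mol).
Al > Ba: relative to Ba, both the across-period and down-group shifts push Al's first ionization energy up.
Mg > Al: this pair runs against the simple trend — see the exception note.
Cl > Mg: both are in period 3; the period trend gives Cl the larger value.
F > Cl: F sits above Cl in group 17, so the down-group effect alone puts F higher.
Note the exception: Mg has a higher first ionization energy than Al, contrary to the simple trend — Al's single 3p electron is easier to remove than one from Mg's filled 3s².
Approximate values (kJ/mol): F 1681, Mg 738, Al 578, Cl 1251, Rb 403, Ba 503.
So from highest to lowest: F > Cl > Mg > Al > Ba > Rb.

F, Cl, Mg, Al, Ba, Rb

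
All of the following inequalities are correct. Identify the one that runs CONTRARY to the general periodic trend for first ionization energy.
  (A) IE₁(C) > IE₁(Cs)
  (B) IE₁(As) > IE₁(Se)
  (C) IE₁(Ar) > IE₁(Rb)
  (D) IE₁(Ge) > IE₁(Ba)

(B)

The general trend: first ionization energy increases across a period and decreases down a group.
(A) C (period 2, group 14) vs Cs (period 6, group 1): the stated order agrees with the simple trend.
(B) As (period 4, group 15) vs Se (period 4, group 16): the stated order contradicts the simple trend.
(C) Ar (period 3, group 18) vs Rb (period 5, group 1): the stated order agrees with the simple trend.
(D) Ge (period 4, group 14) vs Ba (period 6, group 2): the stated order agrees with the simple trend.
The exception is (B): Se (4p⁴) ionizes more easily than half-filled As (4p³).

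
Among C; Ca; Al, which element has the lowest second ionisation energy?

Ca

The second ionization energy removes an electron from the +1 ion. For each element: C⁺ still has 3 valence electrons; Ca⁺ still has 1 valence electron; Al⁺ still has 2 valence electrons.
All are still removing valence electrons, so compare the +1 ions as you would atoms: IE_2 generally rises across a period (higher Z_eff) and falls down a group (larger shell), subject to the usual subshell exceptions.
Valence configurations: C⁺ [He]2s²2p¹, Ca⁺ [Ar]4s¹, Al⁺ [Ne]3s².
Tabulated IE_2 (kJ/mol): C 2353, Ca 1145, Al 1817.
Hence IE_2: Ca < Al < C.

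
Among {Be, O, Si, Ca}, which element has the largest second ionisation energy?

O

IE_2 is the cost of taking one more electron from the +1 cation: Be⁺ still has 1 valence electron; O⁺ still has 5 valence electrons; Si⁺ still has 3 valence electrons; Ca⁺ still has 1 valence electron.
All are still removing valence electrons, so compare the +1 ions as you would atoms: IE_2 generally rises across a period (higher Z_eff) and falls down a group (larger shell), subject to the usual subshell exceptions.
Valence configurations: Be⁺ [He]2s¹, O⁺ [He]2s²2p³, Si⁺ [Ne]3s²3p¹, Ca⁺ [Ar]4s¹.
The numbers (kJ/mol): Be 1757, O 3388, Si 1577, Ca 1145.
Hence IE_2: Ca < Si < Be < O.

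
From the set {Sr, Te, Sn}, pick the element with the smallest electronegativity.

Sr

Sr is in period 5, group 2; Sn is in period 5, group 14; Te is in period 5, group 16.
Electronegativity increases across a period and decreases down a group, tracking effective nuclear charge and atomic size.
All lie in period 5, so electronegativity increases left to right.
The smallest electronegativity among these belongs to Sr.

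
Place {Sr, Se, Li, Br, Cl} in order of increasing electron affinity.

Atoms with high Z_eff and room in the valence shell (especially the halogens) have the most exothermic electron affinities.
These span different periods and groups, so the two trends combine.
Li > Sr: the two effects oppose for this pair; the down-group effect wins (60 vs 5 kJ/mol).
Se > Li: period and group pull opposite ways; the across-period shift dominates (195 vs 60 kJ/mol).
Br > Se: Br lies to the right of Se in period 4, so the across-period effect alone puts Br higher.
Cl > Br: they share group 17; the group trend gives Cl the larger value.
Tabulated electron affinity (kJ/mol): Li 60, Cl 349, Se 195, Br 325, Sr 5.
So from lowest to highest: Sr < Li < Se < Br < Cl.

Sr, Li, Se, Br, Cl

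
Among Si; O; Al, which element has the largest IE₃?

O

Consider each +2 ion: Si²⁺ still has 2 valence electrons; O²⁺ still has 4 valence electrons; Al²⁺ still has 1 valence electron.
All are still removing valence electrons, so compare the +2 ions as you would atoms: IE_3 generally rises across a period (higher Z_eff) and falls down a group (larger shell), subject to the usual subshell exceptions.
Valence configurations: Si²⁺ [Ne]3s², O²⁺ [He]2s²2p², Al²⁺ [Ne]3s¹.
Tabulated IE_3 (kJ/mol): Si 3232, O 5300, Al 2745.
Overall IE_3 order: Al < Si < O.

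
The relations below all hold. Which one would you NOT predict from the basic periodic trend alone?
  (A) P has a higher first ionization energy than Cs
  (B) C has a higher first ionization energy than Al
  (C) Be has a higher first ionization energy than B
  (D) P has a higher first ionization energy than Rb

The general trend: first ionization energy increases across a period and decreases down a group.
(A) P (period 3, group 15) vs Cs (period 6, group 1): the stated order agrees with the simple trend.
(B) C (period 2, group 14) vs Al (period 3, group 13): the stated order agrees with the simple trend.
(C) Be (period 2, group 2) vs B (period 2, group 13): the stated order contradicts the simple trend.
(D) P (period 3, group 15) vs Rb (period 5, group 1): the stated order agrees with the simple trend.
The exception is (C): removing B's lone 2p electron is easier than breaking Be's filled 2s².

(C)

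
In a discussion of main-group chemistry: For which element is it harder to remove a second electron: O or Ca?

After 1 electron has been removed, what remains? O⁺ still has 5 valence electrons; Ca⁺ still has 1 valence electron.
All are still removing valence electrons, so compare the +1 ions as you would atoms: IE_2 generally rises across a period (higher Z_eff) and falls down a group (larger shell), subject to the usual subshell exceptions.
Valence configurations: O⁺ [He]2s²2p³, Ca⁺ [Ar]4s¹.
Tabulated IE_2 (kJ/mol): O 3388, Ca 1145.
Hence IE_2: Ca < O.

O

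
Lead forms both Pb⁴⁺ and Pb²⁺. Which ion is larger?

Both ions have Z = 82 protons, but Pb⁴⁺ has lost more electrons, so its remaining electrons feel a larger effective nuclear charge per electron and are pulled in more tightly.
Higher positive charge → smaller ion, so Pb²⁺ > Pb⁴⁺.

Pb²⁺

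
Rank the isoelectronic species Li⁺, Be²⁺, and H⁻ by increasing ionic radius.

All of these have 2 electrons, so size is governed by nuclear charge alone: the more protons, the stronger the pull on the same electron cloud, and the smaller the ion.
Nuclear charges: Be²⁺ (Z=4), Li⁺ (Z=3), H⁻ (Z=1).
Smallest to largest: Be²⁺ < Li⁺ < H⁻.

Be²⁺ < Li⁺ < H⁻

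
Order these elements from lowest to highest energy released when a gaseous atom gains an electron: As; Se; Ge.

Ge is in period 4, group 14; As is in period 4, group 15; Se is in period 4, group 16.
Electron affinity generally becomes more exothermic across a period toward the halogens and less exothermic down a group.
All lie in period 4; the across-period trend (electron affinity increases left to right) applies, with the exception below.
Note the exception: Ge has a higher electron affinity than As, contrary to the simple trend — adding an electron to As's half-filled 4p³ is unfavourable, so Ge (4p²) has the more exothermic EA.
Approximate values (kJ/mol): Ge 119, As 78, Se 195.
So from lowest to highest: As < Ge < Se.

As, Ge, Se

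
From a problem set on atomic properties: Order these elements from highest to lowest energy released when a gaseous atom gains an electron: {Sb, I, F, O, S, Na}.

F > I > S > O > Sb > Na

O is in period 2, group 16; F is in period 2, group 17; Na is in period 3, group 1; S is in period 3, group 16; Sb is in period 5, group 15; I is in period 5, group 17.
Atoms with high Z_eff and room in the valence shell (especially the halogens) have the most exothermic electron affinities.
Here both period and group differ, so the two effects have to be weighed against each other.
Sb > Na: period and group pull opposite ways; the across-period shift dominates (103 vs 53 kJ/mol).
O > Sb: relative to Sb, both the across-period and down-group shifts push O's electron affinity up.
S > O: this pair runs against the simple trend — see the exception note.
I > S: period and group pull opposite ways; the across-period shift dominates (295 vs 200 kJ/mol).
F > I: F sits above I in group 17, so the down-group effect alone puts F higher.
Note the exception: S has a higher electron affinity than O, contrary to the simple trend — the compact 2p subshell of O repels the added electron more than S's larger 3p does.
Tabulated electron affinity (kJ/mol): O 141, F 328, Na 53, S 200, Sb 103, I 295.
So from highest to lowest: F > I > S > O > Sb > Na.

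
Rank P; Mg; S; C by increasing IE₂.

Mg < P < S < C

IE_2 is the cost of taking one more electron from the +1 cation: P⁺ still has 4 valence electrons; Mg⁺ still has 1 valence electron; S⁺ still has 5 valence electrons; C⁺ still has 3 valence electrons.
All are still removing valence electrons, so compare the +1 ions as you would atoms: IE_2 generally rises across a period (higher Z_eff) and falls down a group (larger shell), subject to the usual subshell exceptions.
Valence configurations: P⁺ [Ne]3s²3p², Mg⁺ [Ne]3s¹, S⁺ [Ne]3s²3p³, C⁺ [He]2s²2p¹.
The numbers (kJ/mol): P 1907, Mg 1451, S 2252, C 2353.
Hence IE_2: Mg < P < S < C.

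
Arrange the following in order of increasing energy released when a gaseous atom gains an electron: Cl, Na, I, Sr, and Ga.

Na is in period 3, group 1; Cl is in period 3, group 17; Ga is in period 4, group 13; Sr is in period 5, group 2; I is in period 5, group 17.
EA tends to increase across a period and decrease down a group, though the pattern is less regular than for IE or radius.
These span different periods and groups, so the two trends combine.
Ga > Sr: both effects reinforce here, so Ga is clearly the higher of the two.
Na > Ga: the two effects oppose for this pair; the down-group effect wins (53 vs 29 kJ/mol).
I > Na: period and group pull opposite ways; the across-period shift dominates (295 vs 53 kJ/mol).
Cl > I: Cl sits above I in group 17, so the down-group effect alone puts Cl higher.
Tabulated electron affinity (kJ/mol): Na 53, Cl 349, Ga 29, Sr 5, I 295.
So from lowest to highest: Sr < Ga < Na < I < Cl.

Sr, Ga, Na, I, Cl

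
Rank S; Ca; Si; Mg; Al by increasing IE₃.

After 2 electrons have been removed, what remains? S²⁺ still has 4 valence electrons; Ca²⁺ is the bare [Ar] core; Si²⁺ still has 2 valence electrons; Mg²⁺ is the bare [Ne] core; Al²⁺ still has 1 valence electron.
Pulling an electron out of a noble-gas core costs far more than removing a remaining valence electron, so Ca and Mg sit at the high end of IE_3.
Valence configurations: S²⁺ [Ne]3s²3p², Si²⁺ [Ne]3s², Al²⁺ [Ne]3s¹.
The numbers (kJ/mol): S 3357, Ca 4912, Si 3232, Mg 7733, Al 2745.
Overall IE_3 order: Al < Si < S < Ca < Mg.

Al, Si, S, Ca, Mg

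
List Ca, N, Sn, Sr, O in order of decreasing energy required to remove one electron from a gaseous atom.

N > O > Sn > Ca > Sr

N is in period 2, group 15; O is in period 2, group 16; Ca is in period 4, group 2; Sr is in period 5, group 2; Sn is in period 5, group 14.
First ionization energy rises across a period (greater Z_eff holds electrons more tightly) and falls down a group (valence electrons are farther from the nucleus).
Here both period and group differ, so the two effects have to be weighed against each other.
Ca > Sr: Ca sits above Sr in group 2, so the down-group effect alone puts Ca higher.
Sn > Ca: the two effects oppose for this pair; the across-period effect wins (709 vs 590 kJ/mol).
O > Sn: both effects reinforce here, so O is clearly the higher of the two.
N > O: this pair runs against the simple trend — see the exception note.
Note the exception: N has a higher first ionization energy than O, contrary to the simple trend — pairing an electron in O's 2p⁴ costs repulsion energy, so O ionizes more easily than half-filled N (2p³).
For reference (kJ/mol): N 1402, O 1314, Ca 590, Sr 550, Sn 709.
So from highest to lowest: N > O > Sn > Ca > Sr.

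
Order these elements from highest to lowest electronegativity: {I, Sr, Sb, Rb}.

Rb is in period 5, group 1; Sr is in period 5, group 2; Sb is in period 5, group 15; I is in period 5, group 17.
EN rises left→right (higher Z_eff, smaller atoms) and falls top→bottom (larger, more shielded atoms).
All lie in period 5, so electronegativity increases left to right.
So from highest to lowest: I > Sb > Sr > Rb.

I, Sb, Sr, Rb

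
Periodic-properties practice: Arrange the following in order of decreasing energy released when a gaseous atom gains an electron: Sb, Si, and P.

Si > Sb > P

Adding an electron releases more energy for atoms nearer the top right (short of the noble gases).
These span different periods and groups, so the two trends combine.
Sb > P: this pair runs against the simple trend — see the exception note.
Si > Sb: the two effects oppose for this pair; the down-group effect wins (134 vs 103 kJ/mol).
Note the exception: Sb has a higher electron affinity than P, contrary to the simple trend — both are half-filled np³, but the pairing/repulsion penalty for the added electron shrinks as the p orbitals become larger and more diffuse down the group, and for Sb that outweighs the weaker nuclear attraction.
Note the exception: Si has a higher electron affinity than P, contrary to the simple trend — adding an electron to P's half-filled 3p³ is unfavourable, so Si (3p²) has the more exothermic EA.
Approximate values (kJ/mol): Si 134, P 72, Sb 103.
So from highest to lowest: Si > Sb > P.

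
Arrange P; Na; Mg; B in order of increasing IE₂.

IE_2 is the cost of taking one more electron from the +1 cation: P⁺ still has 4 valence electrons; Na⁺ is the bare [Ne] core; Mg⁺ still has 1 valence electron; B⁺ still has 2 valence electrons.
Core electrons are held far more tightly than valence electrons, so Na tops the IE_2 order.
Valence configurations: P⁺ [Ne]3s²3p², Mg⁺ [Ne]3s¹, B⁺ [He]2s².
Tabulated IE_2 (kJ/mol): P 1907, Na 4562, Mg 1451, B 2427.
Putting it together, IE_2: Mg < P < B < Na.

Mg, P, B, Na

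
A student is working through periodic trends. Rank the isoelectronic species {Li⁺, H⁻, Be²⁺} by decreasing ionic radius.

H⁻ > Li⁺ > Be²⁺

All of these have 2 electrons, so size is governed by nuclear charge alone: the more protons, the stronger the pull on the same electron cloud, and the smaller the ion.
Nuclear charges: Be²⁺ (Z=4), Li⁺ (Z=3), H⁻ (Z=1).
Largest to smallest: H⁻ > Li⁺ > Be²⁺.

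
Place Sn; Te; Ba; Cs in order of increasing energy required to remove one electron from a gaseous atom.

Cs < Ba < Sn < Te

Sn is in period 5, group 14; Te is in period 5, group 16; Cs is in period 6, group 1; Ba is in period 6, group 2.
IE₁ increases left→right with effective nuclear charge and decreases top→bottom as the valence shell moves farther out.
Here both period and group differ, so the two effects have to be weighed against each other.
Ba > Cs: Ba lies to the right of Cs in period 6, so the across-period effect alone puts Ba higher.
Sn > Ba: both effects reinforce here, so Sn is clearly the higher of the two.
Te > Sn: both are in period 5; the period trend gives Te the larger value.
For reference (kJ/mol): Sn 709, Te 869, Cs 376, Ba 503.
So from lowest to highest: Cs < Ba < Sn < Te.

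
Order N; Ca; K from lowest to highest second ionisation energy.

Consider each +1 ion: N⁺ still has 4 valence electrons; Ca⁺ still has 1 valence electron; K⁺ is the bare [Ar] core.
Core electrons are held far more tightly than valence electrons, so K tops the IE_2 order.
Valence configurations: N⁺ [He]2s²2p², Ca⁺ [Ar]4s¹.
The numbers (kJ/mol): N 2856, Ca 1145, K 3052.
Overall IE_2 order: Ca < N < K.

Ca < N < K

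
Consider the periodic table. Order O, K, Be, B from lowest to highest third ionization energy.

B, K, O, Be

Consider each +2 ion: O²⁺ still has 4 valence electrons; K²⁺ is already 1 electron into the core; Be²⁺ is the bare [He] core; B²⁺ still has 1 valence electron.
Usually core removal costs more than valence removal, but here the competition is close: a tightly held n=2 valence electron can cost more to remove than an n=3 core electron, so the actual values have to decide it.
Valence configurations: O²⁺ [He]2s²2p², B²⁺ [He]2s¹.
Tabulated IE_3 (kJ/mol): O 5300, K 4420, Be 14849, B 3660.
So the third ionization energies run B < K < O < Be.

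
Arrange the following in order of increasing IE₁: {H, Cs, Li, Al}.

H is in period 1, group 1; Li is in period 2, group 1; Al is in period 3, group 13; Cs is in period 6, group 1.
Across a period the outer electron is held more tightly (higher IE₁); down a group it sits in a higher shell, more shielded, and comes off more easily.
Neither a single period nor a single group — weigh both effects.
Li > Cs: they share group 1; the group trend gives Li the larger value.
Al > Li: period and group pull opposite ways; the across-period shift dominates (578 vs 520 kJ/mol).
H > Al: period and group pull opposite ways; the down-group shift dominates (1312 vs 578 kJ/mol).
Approximate values (kJ/mol): H 1312, Li 520, Al 578, Cs 376.
So from lowest to highest: Cs < Li < Al < H.

Cs, Li, Al, H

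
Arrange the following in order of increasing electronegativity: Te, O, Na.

Na, Te, O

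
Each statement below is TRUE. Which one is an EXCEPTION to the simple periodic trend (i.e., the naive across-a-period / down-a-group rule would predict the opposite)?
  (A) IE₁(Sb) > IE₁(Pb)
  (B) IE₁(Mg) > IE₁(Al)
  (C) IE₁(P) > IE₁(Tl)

(B)

The general trend: first ionisation energy increases across a period and decreases down a group.
(A) Sb (period 5, group 15) vs Pb (period 6, group 14): the stated order agrees with the simple trend.
(B) Mg (period 3, group 2) vs Al (period 3, group 13): the stated order contradicts the simple trend.
(C) P (period 3, group 15) vs Tl (period 6, group 13): the stated order agrees with the simple trend.
The exception is (B): Al's single 3p electron is easier to remove than one from Mg's filled 3s².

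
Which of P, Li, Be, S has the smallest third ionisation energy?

Consider each +2 ion: P²⁺ still has 3 valence electrons; Li²⁺ is already 1 electron into the core; Be²⁺ is the bare [He] core; S²⁺ still has 4 valence electrons.
Core electrons are held far more tightly than valence electrons, so Li and Be top the IE_3 order.
Valence configurations: P²⁺ [Ne]3s²3p¹, S²⁺ [Ne]3s²3p².
Tabulated IE_3 (kJ/mol): P 2914, Li 11815, Be 14849, S 3357.
Hence IE_3: P < S < Li < Be.

P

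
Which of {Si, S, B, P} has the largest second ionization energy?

IE_2 is the cost of taking one more electron from the +1 cation: Si⁺ still has 3 valence electrons; S⁺ still has 5 valence electrons; B⁺ still has 2 valence electrons; P⁺ still has 4 valence electrons.
All are still removing valence electrons, so compare the +1 ions as you would atoms: IE_2 generally rises across a period (higher Z_eff) and falls down a group (larger shell), subject to the usual subshell exceptions.
Valence configurations: Si⁺ [Ne]3s²3p¹, S⁺ [Ne]3s²3p³, B⁺ [He]2s², P⁺ [Ne]3s²3p².
Tabulated IE_2 (kJ/mol): Si 1577, S 2252, B 2427, P 1907.
Hence IE_2: Si < P < S < B.

B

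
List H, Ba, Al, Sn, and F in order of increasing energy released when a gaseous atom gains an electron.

H is in period 1, group 1; F is in period 2, group 17; Al is in period 3, group 13; Sn is in period 5, group 14; Ba is in period 6, group 2.
Electron affinity generally becomes more exothermic across a period toward the halogens and less exothermic down a group.
Neither a single period nor a single group — weigh both effects.
Al > Ba: both effects reinforce here, so Al is clearly the higher of the two.
H > Al: period and group pull opposite ways; the down-group shift dominates (73 vs 42 kJ/mol).
Sn > H: period and group pull opposite ways; the across-period shift dominates (107 vs 73 kJ/mol).
F > Sn: both effects reinforce here, so F is clearly the higher of the two.
For reference (kJ/mol): H 73, F 328, Al 42, Sn 107, Ba 14.
So from lowest to highest: Ba < Al < H < Sn < F.

Ba < Al < H < Sn < F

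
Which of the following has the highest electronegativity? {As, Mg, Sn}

Mg is in period 3, group 2; As is in period 4, group 15; Sn is in period 5, group 14.
Smaller atoms with higher effective nuclear charge are more electronegative.
Here both period and group differ, so the two effects have to be weighed against each other.
Sn > Mg: the two effects oppose for this pair; the across-period effect wins (1.96 vs 1.31).
As > Sn: both effects reinforce here, so As is clearly the higher of the two.
Approximate values (Pauling): Mg 1.31, As 2.18, Sn 1.96.
The highest electronegativity among these belongs to As.

As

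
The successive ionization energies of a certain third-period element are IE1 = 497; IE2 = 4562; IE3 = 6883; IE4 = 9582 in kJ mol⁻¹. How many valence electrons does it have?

1

Look for the largest jump between consecutive ionization energies: IE2/IE1 ≈ 9.2, far larger than any earlier ratio.
That jump marks the point where a core electron is being removed. So the atom has 1 valence electron.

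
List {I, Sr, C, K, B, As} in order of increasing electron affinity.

Sr < B < K < As < C < I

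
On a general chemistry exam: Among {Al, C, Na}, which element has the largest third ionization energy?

After 2 electrons have been removed, what remains? Al²⁺ still has 1 valence electron; C²⁺ still has 2 valence electrons; Na²⁺ is already 1 electron into the core.
Core electrons are held far more tightly than valence electrons, so Na tops the IE_3 order.
Valence configurations: Al²⁺ [Ne]3s¹, C²⁺ [He]2s².
Tabulated IE_3 (kJ/mol): Al 2745, C 4620, Na 6910.
Putting it together, IE_3: Al < C < Na.

Na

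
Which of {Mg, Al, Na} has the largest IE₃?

Mg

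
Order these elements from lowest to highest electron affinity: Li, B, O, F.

Li is in period 2, group 1; B is in period 2, group 13; O is in period 2, group 16; F is in period 2, group 17.
EA tends to increase across a period and decrease down a group, though the pattern is less regular than for IE or radius.
All lie in period 2; the across-period trend (electron affinity increases left to right) applies, with the exception below.
Note the exception: Li has a higher electron affinity than B, contrary to the simple trend — B's ns²np¹ configuration gives only a small electron affinity — the sparsely filled np subshell binds an added electron weakly.
Tabulated electron affinity (kJ/mol): Li 60, B 27, O 141, F 328.
So from lowest to highest: B < Li < O < F.

B, Li, O, F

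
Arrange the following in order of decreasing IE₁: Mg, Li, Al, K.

Removing the outermost electron gets harder across a period and easier down a group.
Here both period and group differ, so the two effects have to be weighed against each other.
Li > K: they share group 1; the group trend gives Li the larger value.
Al > Li: period and group pull opposite ways; the across-period shift dominates (578 vs 520 kJ/mol).
Mg > Al: this pair runs against the simple trend — see the exception note.
Note the exception: Mg has a higher first ionization energy than Al, contrary to the simple trend — Al's single 3p electron is easier to remove than one from Mg's filled 3s².
Approximate values (kJ/mol): Li 520, Mg 738, Al 578, K 419.
So from highest to lowest: Mg > Al > Li > K.

Mg, Al, Li, K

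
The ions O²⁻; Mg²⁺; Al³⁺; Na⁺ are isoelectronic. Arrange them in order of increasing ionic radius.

All of these have 10 electrons, so size is governed by nuclear charge alone: the more protons, the stronger the pull on the same electron cloud, and the smaller the ion.
Nuclear charges: Al³⁺ (Z=13), Mg²⁺ (Z=12), Na⁺ (Z=11), O²⁻ (Z=8).
Smallest to largest: Al³⁺ < Mg²⁺ < Na⁺ < O²⁻.

Al³⁺ < Mg²⁺ < Na⁺ < O²⁻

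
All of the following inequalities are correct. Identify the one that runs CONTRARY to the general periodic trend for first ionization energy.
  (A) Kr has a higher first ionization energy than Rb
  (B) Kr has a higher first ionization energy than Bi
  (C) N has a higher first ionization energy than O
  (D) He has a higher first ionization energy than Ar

The general trend: first ionization energy increases across a period and decreases down a group.
(A) Kr (period 4, group 18) vs Rb (period 5, group 1): the stated order agrees with the simple trend.
(B) Kr (period 4, group 18) vs Bi (period 6, group 15): the stated order agrees with the simple trend.
(C) N (period 2, group 15) vs O (period 2, group 16): the stated order contradicts the simple trend.
(D) He (period 1, group 18) vs Ar (period 3, group 18): the stated order agrees with the simple trend.
The exception is (C): pairing an electron in O's 2p⁴ costs repulsion energy, so O ionizes more easily than half-filled N (2p³).

(C)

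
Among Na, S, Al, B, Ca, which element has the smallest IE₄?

S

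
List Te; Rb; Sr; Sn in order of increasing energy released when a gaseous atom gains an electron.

Rb is in period 5, group 1; Sr is in period 5, group 2; Sn is in period 5, group 14; Te is in period 5, group 16.
Adding an electron releases more energy for atoms nearer the top right (short of the noble gases).
All lie in period 5; the across-period trend (electron affinity increases left to right) applies, with the exception below.
Note the exception: Rb has a higher electron affinity than Sr, contrary to the simple trend — adding an electron to Sr (ns²) has to open a new, higher-energy np subshell, which is unfavourable.
Tabulated electron affinity (kJ/mol): Rb 47, Sr 5, Sn 107, Te 190.
So from lowest to highest: Sr < Rb < Sn < Te.

Sr < Rb < Sn < Te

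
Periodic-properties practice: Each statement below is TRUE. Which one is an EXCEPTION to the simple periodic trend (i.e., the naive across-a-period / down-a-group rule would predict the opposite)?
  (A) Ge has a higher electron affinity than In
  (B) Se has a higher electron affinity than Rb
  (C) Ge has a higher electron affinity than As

(C)

The general trend: electron affinity increases across a period and decreases down a group.
(A) Ge (period 4, group 14) vs In (period 5, group 13): the stated order agrees with the simple trend.
(B) Se (period 4, group 16) vs Rb (period 5, group 1): the stated order agrees with the simple trend.
(C) Ge (period 4, group 14) vs As (period 4, group 15): the stated order contradicts the simple trend.
The exception is (C): adding an electron to As's half-filled 4p³ is unfavourable, so Ge (4p²) has the more exothermic EA.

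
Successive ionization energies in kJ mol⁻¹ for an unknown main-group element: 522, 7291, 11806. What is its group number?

Group 1

Look for the largest jump between consecutive ionization energies: IE2/IE1 ≈ 14.0, far larger than any earlier ratio.
That jump marks the point where a core electron is being removed. So the atom has 1 valence electron.
A main-group element with 1 valence electron is in group 1.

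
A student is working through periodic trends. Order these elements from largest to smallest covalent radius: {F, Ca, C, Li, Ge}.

Ca > Li > Ge > C > F

Radius decreases left→right (rising Z_eff, same n) and increases top→bottom (higher n).
These span different periods and groups, so the two trends combine.
C > F: C lies to the left of F in period 2, so the across-period effect alone puts C larger.
Ge > C: Ge sits below C in group 14, so the down-group effect alone puts Ge larger.
Li > Ge: period and group pull opposite ways; the across-period shift dominates (133 vs 121 pm).
Ca > Li: the two effects oppose for this pair; the down-group effect wins (171 vs 133 pm).
For reference (pm): Li 133, C 75, F 64, Ca 171, Ge 121.
So from largest to smallest: Ca > Li > Ge > C > F.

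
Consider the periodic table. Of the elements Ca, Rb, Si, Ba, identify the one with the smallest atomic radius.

Si is in period 3, group 14; Ca is in period 4, group 2; Rb is in period 5, group 1; Ba is in period 6, group 2.
Moving right in a period, electrons are added to the same shell under a stronger nuclear pull, so atoms get smaller; moving down, a new shell is opened and atoms get larger.
Here both period and group differ, so the two effects have to be weighed against each other.
Ca > Si: relative to Si, both the across-period and down-group shifts push Ca's atomic radius up.
Ba > Ca: Ba sits below Ca in group 2, so the down-group effect alone puts Ba larger.
Rb > Ba: period and group pull opposite ways; the across-period shift dominates (210 vs 196 pm).
For reference (pm): Si 116, Ca 171, Rb 210, Ba 196.
The smallest atomic radius among these belongs to Si.

Si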